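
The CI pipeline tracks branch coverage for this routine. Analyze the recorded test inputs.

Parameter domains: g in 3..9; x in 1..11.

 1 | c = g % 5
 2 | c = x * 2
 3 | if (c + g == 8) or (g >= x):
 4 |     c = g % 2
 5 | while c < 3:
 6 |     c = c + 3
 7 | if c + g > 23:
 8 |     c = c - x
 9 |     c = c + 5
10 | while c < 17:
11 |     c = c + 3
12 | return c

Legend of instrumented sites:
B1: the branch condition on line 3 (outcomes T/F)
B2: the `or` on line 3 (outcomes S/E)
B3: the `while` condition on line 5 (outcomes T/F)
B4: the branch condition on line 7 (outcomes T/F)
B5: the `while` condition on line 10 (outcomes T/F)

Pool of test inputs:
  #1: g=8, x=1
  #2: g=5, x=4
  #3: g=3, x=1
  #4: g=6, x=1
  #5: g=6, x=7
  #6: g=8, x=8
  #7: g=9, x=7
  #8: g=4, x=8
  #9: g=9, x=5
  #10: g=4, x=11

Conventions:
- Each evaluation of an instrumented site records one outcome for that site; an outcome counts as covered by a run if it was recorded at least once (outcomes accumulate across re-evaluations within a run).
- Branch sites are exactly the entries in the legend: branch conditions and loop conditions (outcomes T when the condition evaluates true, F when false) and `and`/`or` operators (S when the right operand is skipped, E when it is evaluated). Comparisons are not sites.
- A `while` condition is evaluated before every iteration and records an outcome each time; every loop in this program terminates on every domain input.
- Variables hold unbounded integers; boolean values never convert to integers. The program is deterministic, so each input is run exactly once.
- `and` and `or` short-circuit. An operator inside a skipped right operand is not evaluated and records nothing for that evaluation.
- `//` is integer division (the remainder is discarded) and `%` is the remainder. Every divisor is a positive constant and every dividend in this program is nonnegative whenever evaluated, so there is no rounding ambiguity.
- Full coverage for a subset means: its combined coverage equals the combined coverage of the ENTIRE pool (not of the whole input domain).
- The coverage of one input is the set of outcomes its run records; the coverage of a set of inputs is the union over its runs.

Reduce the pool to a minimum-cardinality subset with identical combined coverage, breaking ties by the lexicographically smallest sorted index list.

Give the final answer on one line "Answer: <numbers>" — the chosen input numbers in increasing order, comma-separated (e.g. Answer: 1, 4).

input #1 (g=8, x=1): events B2->E, B1->T, B3->T, B3->F, B4->F, B5->T, B5->T, B5->T, B5->T, B5->T, B5->F; covers B1=T, B2=E, B3=T, B3=F, B4=F, B5=T, B5=F
input #2 (g=5, x=4): events B2->E, B1->T, B3->T, B3->F, B4->F, B5->T, B5->T, B5->T, B5->T, B5->T, B5->F; covers B1=T, B2=E, B3=T, B3=F, B4=F, B5=T, B5=F
input #3 (g=3, x=1): events B2->E, B1->T, B3->T, B3->F, B4->F, B5->T, B5->T, B5->T, B5->T, B5->T, B5->F; covers B1=T, B2=E, B3=T, B3=F, B4=F, B5=T, B5=F
input #4 (g=6, x=1): events B2->S, B1->T, B3->T, B3->F, B4->F, B5->T, B5->T, B5->T, B5->T, B5->T, B5->F; covers B1=T, B2=S, B3=T, B3=F, B4=F, B5=T, B5=F
input #5 (g=6, x=7): events B2->E, B1->F, B3->F, B4->F, B5->T, B5->F; covers B1=F, B2=E, B3=F, B4=F, B5=T, B5=F
input #6 (g=8, x=8): events B2->E, B1->T, B3->T, B3->F, B4->F, B5->T, B5->T, B5->T, B5->T, B5->T, B5->F; covers B1=T, B2=E, B3=T, B3=F, B4=F, B5=T, B5=F
input #7 (g=9, x=7): events B2->E, B1->T, B3->T, B3->F, B4->F, B5->T, B5->T, B5->T, B5->T, B5->T, B5->F; covers B1=T, B2=E, B3=T, B3=F, B4=F, B5=T, B5=F
input #8 (g=4, x=8): events B2->E, B1->F, B3->F, B4->F, B5->T, B5->F; covers B1=F, B2=E, B3=F, B4=F, B5=T, B5=F
input #9 (g=9, x=5): events B2->E, B1->T, B3->T, B3->F, B4->F, B5->T, B5->T, B5->T, B5->T, B5->T, B5->F; covers B1=T, B2=E, B3=T, B3=F, B4=F, B5=T, B5=F
input #10 (g=4, x=11): events B2->E, B1->F, B3->F, B4->T, B5->T, B5->F; covers B1=F, B2=E, B3=F, B4=T, B5=T, B5=F
union over all inputs: B1=T, B1=F, B2=S, B2=E, B3=T, B3=F, B4=T, B4=F, B5=T, B5=F (10 outcomes)
size 1 is not enough: best union over all size-1 subsets is 7/10
the canonical winner is {4, 10}: size 2, full 10-outcome coverage, earliest index list among size-2 covers

Answer: 4, 10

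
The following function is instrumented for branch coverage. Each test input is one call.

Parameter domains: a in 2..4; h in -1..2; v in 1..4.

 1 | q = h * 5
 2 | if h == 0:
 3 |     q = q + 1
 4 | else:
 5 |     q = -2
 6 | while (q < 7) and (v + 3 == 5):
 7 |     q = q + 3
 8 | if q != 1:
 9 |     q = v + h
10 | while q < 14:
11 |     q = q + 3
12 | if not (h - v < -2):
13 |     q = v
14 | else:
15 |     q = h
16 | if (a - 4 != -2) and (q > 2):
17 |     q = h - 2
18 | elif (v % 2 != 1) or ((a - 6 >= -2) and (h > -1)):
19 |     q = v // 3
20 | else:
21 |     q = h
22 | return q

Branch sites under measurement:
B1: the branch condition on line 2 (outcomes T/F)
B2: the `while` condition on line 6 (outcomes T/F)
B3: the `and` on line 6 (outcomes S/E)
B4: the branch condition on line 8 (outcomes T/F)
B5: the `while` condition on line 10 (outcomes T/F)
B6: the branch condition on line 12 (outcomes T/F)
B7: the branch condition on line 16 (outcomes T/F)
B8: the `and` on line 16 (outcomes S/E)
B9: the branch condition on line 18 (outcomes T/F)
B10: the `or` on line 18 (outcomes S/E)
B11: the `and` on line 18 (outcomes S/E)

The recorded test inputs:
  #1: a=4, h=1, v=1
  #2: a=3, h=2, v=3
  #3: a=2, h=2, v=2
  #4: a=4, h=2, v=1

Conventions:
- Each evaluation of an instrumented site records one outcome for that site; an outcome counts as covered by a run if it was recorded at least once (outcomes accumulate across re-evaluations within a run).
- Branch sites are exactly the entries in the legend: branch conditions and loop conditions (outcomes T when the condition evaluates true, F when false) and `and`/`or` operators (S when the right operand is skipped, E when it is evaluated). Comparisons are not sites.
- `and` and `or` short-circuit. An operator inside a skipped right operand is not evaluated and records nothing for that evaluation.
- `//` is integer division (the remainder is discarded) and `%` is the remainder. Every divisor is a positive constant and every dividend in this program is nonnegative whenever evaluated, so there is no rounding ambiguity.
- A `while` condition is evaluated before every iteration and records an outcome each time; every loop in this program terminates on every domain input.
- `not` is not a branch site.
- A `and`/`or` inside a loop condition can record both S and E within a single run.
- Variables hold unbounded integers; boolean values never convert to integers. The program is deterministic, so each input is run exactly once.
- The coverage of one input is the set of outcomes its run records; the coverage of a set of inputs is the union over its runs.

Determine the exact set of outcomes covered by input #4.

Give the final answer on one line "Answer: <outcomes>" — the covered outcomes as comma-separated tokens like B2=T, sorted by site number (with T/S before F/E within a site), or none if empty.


Event log for input #4 (a=4, h=2, v=1):
  B1->F, B3->E, B2->F, B4->T, B5->T, B5->T, B5->T, B5->T, B5->F, B6->T
  B8->E, B7->F, B10->E, B11->E, B9->T
distinct outcomes covered: B1=F, B2=F, B3=E, B4=T, B5=T, B5=F, B6=T, B7=F, B8=E, B9=T, B10=E, B11=E
Answer: B1=F, B2=F, B3=E, B4=T, B5=T, B5=F, B6=T, B7=F, B8=E, B9=T, B10=E, B11=E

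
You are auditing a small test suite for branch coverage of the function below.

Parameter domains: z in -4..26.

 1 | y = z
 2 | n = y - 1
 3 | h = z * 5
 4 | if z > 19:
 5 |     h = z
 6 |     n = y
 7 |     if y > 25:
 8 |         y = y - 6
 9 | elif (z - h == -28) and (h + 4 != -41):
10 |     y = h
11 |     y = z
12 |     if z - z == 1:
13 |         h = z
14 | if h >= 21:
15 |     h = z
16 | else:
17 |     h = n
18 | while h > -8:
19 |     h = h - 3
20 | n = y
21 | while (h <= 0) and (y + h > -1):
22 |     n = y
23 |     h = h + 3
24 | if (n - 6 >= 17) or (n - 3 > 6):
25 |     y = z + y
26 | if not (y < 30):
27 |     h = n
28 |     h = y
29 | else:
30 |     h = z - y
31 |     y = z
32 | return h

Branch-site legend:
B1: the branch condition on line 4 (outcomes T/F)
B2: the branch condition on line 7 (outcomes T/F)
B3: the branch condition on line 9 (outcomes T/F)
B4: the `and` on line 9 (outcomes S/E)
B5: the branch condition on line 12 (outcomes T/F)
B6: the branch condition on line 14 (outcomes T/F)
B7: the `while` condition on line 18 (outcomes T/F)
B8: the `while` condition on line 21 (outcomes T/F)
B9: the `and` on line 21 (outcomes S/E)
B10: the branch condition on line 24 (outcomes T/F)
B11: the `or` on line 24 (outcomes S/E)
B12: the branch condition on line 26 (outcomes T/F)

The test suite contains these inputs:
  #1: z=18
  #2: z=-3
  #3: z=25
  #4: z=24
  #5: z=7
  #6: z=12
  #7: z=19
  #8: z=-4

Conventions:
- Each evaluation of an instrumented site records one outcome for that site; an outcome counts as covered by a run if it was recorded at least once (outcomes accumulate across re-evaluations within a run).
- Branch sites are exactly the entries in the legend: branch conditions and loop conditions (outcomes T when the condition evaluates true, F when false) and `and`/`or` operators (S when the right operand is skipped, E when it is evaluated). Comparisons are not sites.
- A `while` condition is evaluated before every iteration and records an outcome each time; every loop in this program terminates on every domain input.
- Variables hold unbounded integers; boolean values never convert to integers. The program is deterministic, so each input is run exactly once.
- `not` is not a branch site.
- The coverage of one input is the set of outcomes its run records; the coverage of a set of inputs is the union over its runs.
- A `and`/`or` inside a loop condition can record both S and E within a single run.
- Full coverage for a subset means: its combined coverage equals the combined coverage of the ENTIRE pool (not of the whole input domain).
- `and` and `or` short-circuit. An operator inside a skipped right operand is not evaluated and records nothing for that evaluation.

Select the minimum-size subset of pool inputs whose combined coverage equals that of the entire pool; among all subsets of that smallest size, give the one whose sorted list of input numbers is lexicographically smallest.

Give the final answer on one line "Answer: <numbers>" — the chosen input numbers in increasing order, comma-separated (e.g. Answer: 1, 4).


#1 (z=18) -> B1->F, B4->S, B3->F, B6->T, B7->T, B7->T, B7->T, B7->T, B7->T, B7->T, B7->T, B7->T, B7->T, B7->F, ...; covered: B1=F, B3=F, B4=S, B6=T, B7=T, B7=F, B8=T, B8=F, B9=S, B9=E, B10=T, B11=E, B12=T
#2 (z=-3) -> B1->F, B4->S, B3->F, B6->F, B7->T, B7->T, B7->F, B9->E, B8->F, B11->E, B10->F, B12->F; covered: B1=F, B3=F, B4=S, B6=F, B7=T, B7=F, B8=F, B9=E, B10=F, B11=E, B12=F
#3 (z=25) -> B1->T, B2->F, B6->T, B7->T, B7->T, B7->T, B7->T, B7->T, B7->T, B7->T, B7->T, B7->T, B7->T, B7->T, ...; covered: B1=T, B2=F, B6=T, B7=T, B7=F, B8=T, B8=F, B9=S, B9=E, B10=T, B11=S, B12=T
#4 (z=24) -> B1->T, B2->F, B6->T, B7->T, B7->T, B7->T, B7->T, B7->T, B7->T, B7->T, B7->T, B7->T, B7->T, B7->T, ...; covered: B1=T, B2=F, B6=T, B7=T, B7=F, B8=T, B8=F, B9=S, B9=E, B10=T, B11=S, B12=T
#5 (z=7) -> B1->F, B4->E, B3->T, B5->F, B6->T, B7->T, B7->T, B7->T, B7->T, B7->T, B7->F, B9->E, B8->F, B11->E, ...; covered: B1=F, B3=T, B4=E, B5=F, B6=T, B7=T, B7=F, B8=F, B9=E, B10=F, B11=E, B12=F
#6 (z=12) -> B1->F, B4->S, B3->F, B6->T, B7->T, B7->T, B7->T, B7->T, B7->T, B7->T, B7->T, B7->F, B9->E, B8->T, ...; covered: B1=F, B3=F, B4=S, B6=T, B7=T, B7=F, B8=T, B8=F, B9=S, B9=E, B10=T, B11=E, B12=F
#7 (z=19) -> B1->F, B4->S, B3->F, B6->T, B7->T, B7->T, B7->T, B7->T, B7->T, B7->T, B7->T, B7->T, B7->T, B7->F, ...; covered: B1=F, B3=F, B4=S, B6=T, B7=T, B7=F, B8=T, B8=F, B9=S, B9=E, B10=T, B11=E, B12=T
#8 (z=-4) -> B1->F, B4->S, B3->F, B6->F, B7->T, B7->F, B9->E, B8->F, B11->E, B10->F, B12->F; covered: B1=F, B3=F, B4=S, B6=F, B7=T, B7=F, B8=F, B9=E, B10=F, B11=E, B12=F
union over all inputs: B1=T, B1=F, B2=F, B3=T, B3=F, B4=S, B4=E, B5=F, B6=T, B6=F, B7=T, B7=F, B8=T, B8=F, B9=S, B9=E, B10=T, B10=F, B11=S, B11=E, B12=T, B12=F (22 outcomes)
every size-1 subset falls short of the 22 outcomes (best: 13/22)
every size-2 subset falls short of the 22 outcomes (best: 19/22)
the canonical winner is {2, 3, 5}: size 3, full 22-outcome coverage, earliest index list among size-3 covers
Answer: 2, 3, 5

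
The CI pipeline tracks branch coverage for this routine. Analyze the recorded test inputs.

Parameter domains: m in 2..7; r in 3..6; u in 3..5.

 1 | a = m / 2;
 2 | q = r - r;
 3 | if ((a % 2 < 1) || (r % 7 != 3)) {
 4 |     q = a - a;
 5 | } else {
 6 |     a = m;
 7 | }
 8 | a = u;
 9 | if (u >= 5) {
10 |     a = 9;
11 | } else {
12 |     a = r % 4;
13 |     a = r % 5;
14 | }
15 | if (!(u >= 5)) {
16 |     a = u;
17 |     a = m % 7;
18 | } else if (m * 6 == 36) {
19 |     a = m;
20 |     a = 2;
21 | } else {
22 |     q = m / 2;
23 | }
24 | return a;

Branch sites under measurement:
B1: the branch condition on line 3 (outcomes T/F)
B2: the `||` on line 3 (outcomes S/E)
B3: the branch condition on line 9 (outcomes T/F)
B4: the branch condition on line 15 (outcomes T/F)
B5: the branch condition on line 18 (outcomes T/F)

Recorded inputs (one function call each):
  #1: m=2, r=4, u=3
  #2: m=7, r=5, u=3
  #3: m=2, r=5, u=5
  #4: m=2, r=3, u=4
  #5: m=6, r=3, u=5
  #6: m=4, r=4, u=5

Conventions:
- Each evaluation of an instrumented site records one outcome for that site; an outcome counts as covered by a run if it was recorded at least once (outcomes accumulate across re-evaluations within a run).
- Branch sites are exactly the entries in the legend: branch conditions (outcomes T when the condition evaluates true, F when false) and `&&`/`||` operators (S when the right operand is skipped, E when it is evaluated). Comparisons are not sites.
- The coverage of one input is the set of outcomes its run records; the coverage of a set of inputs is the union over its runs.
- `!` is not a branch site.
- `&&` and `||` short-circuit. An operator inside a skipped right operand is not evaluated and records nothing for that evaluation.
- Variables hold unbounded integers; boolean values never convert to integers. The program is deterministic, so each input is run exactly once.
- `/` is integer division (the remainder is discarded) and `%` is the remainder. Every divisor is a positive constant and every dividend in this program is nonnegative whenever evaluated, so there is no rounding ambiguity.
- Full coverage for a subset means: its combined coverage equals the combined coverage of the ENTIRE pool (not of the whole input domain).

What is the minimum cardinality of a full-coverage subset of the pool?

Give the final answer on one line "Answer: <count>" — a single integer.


input #1 (m=2, r=4, u=3): events B2->E, B1->T, B3->F, B4->T; covers B1=T, B2=E, B3=F, B4=T
input #2 (m=7, r=5, u=3): events B2->E, B1->T, B3->F, B4->T; covers B1=T, B2=E, B3=F, B4=T
input #3 (m=2, r=5, u=5): events B2->E, B1->T, B3->T, B4->F, B5->F; covers B1=T, B2=E, B3=T, B4=F, B5=F
input #4 (m=2, r=3, u=4): events B2->E, B1->F, B3->F, B4->T; covers B1=F, B2=E, B3=F, B4=T
input #5 (m=6, r=3, u=5): events B2->E, B1->F, B3->T, B4->F, B5->T; covers B1=F, B2=E, B3=T, B4=F, B5=T
input #6 (m=4, r=4, u=5): events B2->S, B1->T, B3->T, B4->F, B5->F; covers B1=T, B2=S, B3=T, B4=F, B5=F
union over all inputs: B1=T, B1=F, B2=S, B2=E, B3=T, B3=F, B4=T, B4=F, B5=T, B5=F (10 outcomes)
size 1 is not enough: best union over all size-1 subsets is 5/10
size 2 is not enough: best union over all size-2 subsets is 9/10
the canonical winner is {1, 5, 6}: size 3, full 10-outcome coverage, earliest index list among size-3 covers
Answer: 3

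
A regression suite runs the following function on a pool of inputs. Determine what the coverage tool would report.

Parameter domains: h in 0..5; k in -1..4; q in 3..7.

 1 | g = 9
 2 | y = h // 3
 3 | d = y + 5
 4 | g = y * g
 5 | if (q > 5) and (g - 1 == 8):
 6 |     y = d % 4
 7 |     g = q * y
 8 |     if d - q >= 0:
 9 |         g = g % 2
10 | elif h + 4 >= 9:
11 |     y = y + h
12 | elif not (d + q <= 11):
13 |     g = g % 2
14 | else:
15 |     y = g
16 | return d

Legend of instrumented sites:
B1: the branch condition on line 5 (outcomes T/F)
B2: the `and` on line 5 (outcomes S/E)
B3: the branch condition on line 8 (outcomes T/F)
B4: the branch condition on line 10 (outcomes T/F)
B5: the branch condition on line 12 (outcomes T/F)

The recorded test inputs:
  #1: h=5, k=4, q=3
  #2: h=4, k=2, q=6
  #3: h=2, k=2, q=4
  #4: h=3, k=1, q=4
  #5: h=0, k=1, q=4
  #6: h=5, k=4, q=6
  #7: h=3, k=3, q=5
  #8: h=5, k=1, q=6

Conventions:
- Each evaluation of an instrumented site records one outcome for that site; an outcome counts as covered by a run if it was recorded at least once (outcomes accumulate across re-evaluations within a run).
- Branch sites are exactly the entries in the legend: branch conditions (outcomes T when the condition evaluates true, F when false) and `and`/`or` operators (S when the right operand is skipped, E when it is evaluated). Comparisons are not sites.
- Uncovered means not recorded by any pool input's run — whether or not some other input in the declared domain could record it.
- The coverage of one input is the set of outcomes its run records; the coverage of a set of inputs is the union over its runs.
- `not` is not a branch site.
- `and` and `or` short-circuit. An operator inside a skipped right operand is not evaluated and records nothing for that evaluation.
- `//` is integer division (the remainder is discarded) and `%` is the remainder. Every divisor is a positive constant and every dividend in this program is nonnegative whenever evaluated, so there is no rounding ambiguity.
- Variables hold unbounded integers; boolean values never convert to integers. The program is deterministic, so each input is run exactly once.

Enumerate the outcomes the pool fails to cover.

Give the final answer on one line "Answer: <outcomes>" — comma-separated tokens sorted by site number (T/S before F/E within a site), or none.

#1 (h=5, k=4, q=3) -> covered: B1=F, B2=S, B4=T
#2 (h=4, k=2, q=6) -> covered: B1=T, B2=E, B3=T
#3 (h=2, k=2, q=4) -> covered: B1=F, B2=S, B4=F, B5=F
#4 (h=3, k=1, q=4) -> covered: B1=F, B2=S, B4=F, B5=F
#5 (h=0, k=1, q=4) -> covered: B1=F, B2=S, B4=F, B5=F
#6 (h=5, k=4, q=6) -> covered: B1=T, B2=E, B3=T
#7 (h=3, k=3, q=5) -> covered: B1=F, B2=S, B4=F, B5=F
#8 (h=5, k=1, q=6) -> covered: B1=T, B2=E, B3=T
union over the pool: B1=T, B1=F, B2=S, B2=E, B3=T, B4=T, B4=F, B5=F
uncovered (2 of 10): B3=F, B5=T

Answer: B3=F, B5=T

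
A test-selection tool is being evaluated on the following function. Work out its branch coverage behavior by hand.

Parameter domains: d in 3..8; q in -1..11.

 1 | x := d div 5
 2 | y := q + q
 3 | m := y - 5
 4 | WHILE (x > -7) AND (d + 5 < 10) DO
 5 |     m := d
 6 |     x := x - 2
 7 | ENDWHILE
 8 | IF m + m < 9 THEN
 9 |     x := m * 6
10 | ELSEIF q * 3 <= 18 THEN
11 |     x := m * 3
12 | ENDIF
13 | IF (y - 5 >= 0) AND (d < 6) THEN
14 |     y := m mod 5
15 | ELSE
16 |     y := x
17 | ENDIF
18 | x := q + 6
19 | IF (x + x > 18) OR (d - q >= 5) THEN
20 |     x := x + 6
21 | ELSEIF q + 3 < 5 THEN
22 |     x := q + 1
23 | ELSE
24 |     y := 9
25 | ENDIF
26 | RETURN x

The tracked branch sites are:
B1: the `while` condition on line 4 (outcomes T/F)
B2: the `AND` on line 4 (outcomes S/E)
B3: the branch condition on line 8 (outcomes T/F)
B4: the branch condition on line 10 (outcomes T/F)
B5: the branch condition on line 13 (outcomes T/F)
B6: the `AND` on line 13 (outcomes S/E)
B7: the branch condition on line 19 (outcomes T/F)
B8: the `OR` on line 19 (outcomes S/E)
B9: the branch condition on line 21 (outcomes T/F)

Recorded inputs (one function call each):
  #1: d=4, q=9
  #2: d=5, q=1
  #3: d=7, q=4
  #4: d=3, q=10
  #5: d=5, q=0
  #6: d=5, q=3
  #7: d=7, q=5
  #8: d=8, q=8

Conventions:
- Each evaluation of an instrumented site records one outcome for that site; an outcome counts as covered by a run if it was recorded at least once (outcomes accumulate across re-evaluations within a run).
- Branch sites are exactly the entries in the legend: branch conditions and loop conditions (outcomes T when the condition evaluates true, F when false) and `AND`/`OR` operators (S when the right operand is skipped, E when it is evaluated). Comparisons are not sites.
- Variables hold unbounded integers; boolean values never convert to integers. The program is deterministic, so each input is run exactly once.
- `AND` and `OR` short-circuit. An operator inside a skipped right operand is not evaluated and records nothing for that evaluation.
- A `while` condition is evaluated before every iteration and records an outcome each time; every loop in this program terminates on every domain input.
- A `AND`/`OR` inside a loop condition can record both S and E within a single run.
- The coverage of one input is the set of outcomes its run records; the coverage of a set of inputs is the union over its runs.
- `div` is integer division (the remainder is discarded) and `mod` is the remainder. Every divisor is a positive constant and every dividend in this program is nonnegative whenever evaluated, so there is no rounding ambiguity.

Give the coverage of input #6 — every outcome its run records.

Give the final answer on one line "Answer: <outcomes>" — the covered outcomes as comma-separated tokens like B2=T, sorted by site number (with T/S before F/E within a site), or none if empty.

Tracing the run of input #6 (d=5, q=3):
  B2->E, B1->F, B3->T, B6->E, B5->T, B8->E, B7->F, B9->F
as a set, this run covers: B1=F, B2=E, B3=T, B5=T, B6=E, B7=F, B8=E, B9=F

Answer: B1=F, B2=E, B3=T, B5=T, B6=E, B7=F, B8=E, B9=F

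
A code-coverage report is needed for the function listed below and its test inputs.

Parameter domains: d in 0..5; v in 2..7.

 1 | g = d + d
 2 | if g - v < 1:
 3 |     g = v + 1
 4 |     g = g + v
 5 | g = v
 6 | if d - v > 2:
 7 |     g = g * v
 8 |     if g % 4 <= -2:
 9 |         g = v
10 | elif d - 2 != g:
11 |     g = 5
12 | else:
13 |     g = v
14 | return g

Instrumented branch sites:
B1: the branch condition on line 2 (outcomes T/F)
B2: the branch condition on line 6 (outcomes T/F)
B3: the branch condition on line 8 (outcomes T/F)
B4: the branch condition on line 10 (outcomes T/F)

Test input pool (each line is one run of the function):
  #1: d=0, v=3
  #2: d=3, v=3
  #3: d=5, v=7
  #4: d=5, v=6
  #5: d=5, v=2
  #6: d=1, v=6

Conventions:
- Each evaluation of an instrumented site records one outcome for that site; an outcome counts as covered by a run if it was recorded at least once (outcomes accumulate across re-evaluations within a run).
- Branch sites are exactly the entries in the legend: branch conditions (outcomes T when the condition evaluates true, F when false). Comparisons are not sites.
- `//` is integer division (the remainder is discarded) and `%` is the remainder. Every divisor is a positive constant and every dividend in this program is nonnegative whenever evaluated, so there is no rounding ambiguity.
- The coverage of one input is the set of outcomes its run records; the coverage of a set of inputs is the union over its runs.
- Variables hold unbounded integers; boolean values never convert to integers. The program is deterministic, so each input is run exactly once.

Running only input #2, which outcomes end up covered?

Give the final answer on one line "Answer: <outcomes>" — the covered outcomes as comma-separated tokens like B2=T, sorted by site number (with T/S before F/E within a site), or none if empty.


Simulating input #2 (d=3, v=3) step by step:
  B1->F, B2->F, B4->T
collecting distinct outcomes: B1=F, B2=F, B4=T
Answer: B1=F, B2=F, B4=T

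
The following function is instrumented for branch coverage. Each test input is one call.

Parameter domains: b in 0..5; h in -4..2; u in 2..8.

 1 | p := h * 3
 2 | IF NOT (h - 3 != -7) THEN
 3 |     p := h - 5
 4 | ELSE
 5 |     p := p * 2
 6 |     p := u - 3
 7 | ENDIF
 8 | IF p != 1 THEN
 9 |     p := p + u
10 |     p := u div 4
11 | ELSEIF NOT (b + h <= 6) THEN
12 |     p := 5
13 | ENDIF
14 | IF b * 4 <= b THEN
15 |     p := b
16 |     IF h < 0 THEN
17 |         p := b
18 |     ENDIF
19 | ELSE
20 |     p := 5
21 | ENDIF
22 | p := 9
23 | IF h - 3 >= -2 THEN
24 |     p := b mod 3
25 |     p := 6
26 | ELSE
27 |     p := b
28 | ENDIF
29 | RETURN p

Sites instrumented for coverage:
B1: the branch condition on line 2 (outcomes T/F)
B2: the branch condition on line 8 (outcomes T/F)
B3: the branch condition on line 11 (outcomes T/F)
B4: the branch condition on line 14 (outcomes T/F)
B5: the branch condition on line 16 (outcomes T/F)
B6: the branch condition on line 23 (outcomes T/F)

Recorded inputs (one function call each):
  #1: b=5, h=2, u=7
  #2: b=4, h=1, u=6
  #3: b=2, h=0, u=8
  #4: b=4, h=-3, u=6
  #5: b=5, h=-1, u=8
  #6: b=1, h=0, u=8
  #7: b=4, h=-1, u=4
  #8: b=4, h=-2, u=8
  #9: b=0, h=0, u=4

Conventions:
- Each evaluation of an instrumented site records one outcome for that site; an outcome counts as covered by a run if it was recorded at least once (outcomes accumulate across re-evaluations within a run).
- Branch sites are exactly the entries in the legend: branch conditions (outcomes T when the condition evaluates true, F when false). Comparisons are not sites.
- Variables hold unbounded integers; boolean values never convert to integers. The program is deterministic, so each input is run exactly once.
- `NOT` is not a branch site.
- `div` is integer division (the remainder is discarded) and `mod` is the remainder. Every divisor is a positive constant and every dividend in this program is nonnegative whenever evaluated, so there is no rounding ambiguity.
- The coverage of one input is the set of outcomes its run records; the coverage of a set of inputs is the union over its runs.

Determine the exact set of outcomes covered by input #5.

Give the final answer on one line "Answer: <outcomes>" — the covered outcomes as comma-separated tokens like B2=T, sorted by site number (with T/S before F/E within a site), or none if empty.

Simulating input #5 (b=5, h=-1, u=8) step by step:
  B1->F, B2->T, B4->F, B6->F
as a set, this run covers: B1=F, B2=T, B4=F, B6=F

Answer: B1=F, B2=T, B4=F, B6=F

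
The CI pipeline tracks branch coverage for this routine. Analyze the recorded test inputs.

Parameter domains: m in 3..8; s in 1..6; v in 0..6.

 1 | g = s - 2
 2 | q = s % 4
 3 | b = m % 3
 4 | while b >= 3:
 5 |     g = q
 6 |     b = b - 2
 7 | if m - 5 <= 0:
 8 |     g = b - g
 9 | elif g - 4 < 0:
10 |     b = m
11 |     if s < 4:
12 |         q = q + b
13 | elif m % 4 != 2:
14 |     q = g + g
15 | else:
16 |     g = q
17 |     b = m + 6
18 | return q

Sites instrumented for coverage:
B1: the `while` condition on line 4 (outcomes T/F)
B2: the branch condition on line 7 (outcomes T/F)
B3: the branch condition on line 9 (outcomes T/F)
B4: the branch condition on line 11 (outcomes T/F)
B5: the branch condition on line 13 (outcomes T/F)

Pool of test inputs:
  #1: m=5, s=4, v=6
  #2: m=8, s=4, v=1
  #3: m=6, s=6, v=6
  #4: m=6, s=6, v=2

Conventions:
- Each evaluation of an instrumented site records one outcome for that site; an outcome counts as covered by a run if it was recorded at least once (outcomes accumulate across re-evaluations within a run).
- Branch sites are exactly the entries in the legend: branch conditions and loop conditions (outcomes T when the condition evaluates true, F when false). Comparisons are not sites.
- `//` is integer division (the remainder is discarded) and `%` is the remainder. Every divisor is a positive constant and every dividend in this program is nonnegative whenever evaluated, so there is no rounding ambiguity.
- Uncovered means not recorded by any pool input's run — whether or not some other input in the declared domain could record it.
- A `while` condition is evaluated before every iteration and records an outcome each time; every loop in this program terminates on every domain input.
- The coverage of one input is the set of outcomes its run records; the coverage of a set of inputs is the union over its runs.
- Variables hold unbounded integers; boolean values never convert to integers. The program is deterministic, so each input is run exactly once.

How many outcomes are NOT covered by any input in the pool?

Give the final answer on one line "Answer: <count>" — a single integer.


run #1 (m=5, s=4, v=6) records B1=F, B2=T
run #2 (m=8, s=4, v=1) records B1=F, B2=F, B3=T, B4=F
run #3 (m=6, s=6, v=6) records B1=F, B2=F, B3=F, B5=F
run #4 (m=6, s=6, v=2) records B1=F, B2=F, B3=F, B5=F
union over the pool: B1=F, B2=T, B2=F, B3=T, B3=F, B4=F, B5=F
uncovered (3 of 10): B1=T, B4=T, B5=T
Answer: 3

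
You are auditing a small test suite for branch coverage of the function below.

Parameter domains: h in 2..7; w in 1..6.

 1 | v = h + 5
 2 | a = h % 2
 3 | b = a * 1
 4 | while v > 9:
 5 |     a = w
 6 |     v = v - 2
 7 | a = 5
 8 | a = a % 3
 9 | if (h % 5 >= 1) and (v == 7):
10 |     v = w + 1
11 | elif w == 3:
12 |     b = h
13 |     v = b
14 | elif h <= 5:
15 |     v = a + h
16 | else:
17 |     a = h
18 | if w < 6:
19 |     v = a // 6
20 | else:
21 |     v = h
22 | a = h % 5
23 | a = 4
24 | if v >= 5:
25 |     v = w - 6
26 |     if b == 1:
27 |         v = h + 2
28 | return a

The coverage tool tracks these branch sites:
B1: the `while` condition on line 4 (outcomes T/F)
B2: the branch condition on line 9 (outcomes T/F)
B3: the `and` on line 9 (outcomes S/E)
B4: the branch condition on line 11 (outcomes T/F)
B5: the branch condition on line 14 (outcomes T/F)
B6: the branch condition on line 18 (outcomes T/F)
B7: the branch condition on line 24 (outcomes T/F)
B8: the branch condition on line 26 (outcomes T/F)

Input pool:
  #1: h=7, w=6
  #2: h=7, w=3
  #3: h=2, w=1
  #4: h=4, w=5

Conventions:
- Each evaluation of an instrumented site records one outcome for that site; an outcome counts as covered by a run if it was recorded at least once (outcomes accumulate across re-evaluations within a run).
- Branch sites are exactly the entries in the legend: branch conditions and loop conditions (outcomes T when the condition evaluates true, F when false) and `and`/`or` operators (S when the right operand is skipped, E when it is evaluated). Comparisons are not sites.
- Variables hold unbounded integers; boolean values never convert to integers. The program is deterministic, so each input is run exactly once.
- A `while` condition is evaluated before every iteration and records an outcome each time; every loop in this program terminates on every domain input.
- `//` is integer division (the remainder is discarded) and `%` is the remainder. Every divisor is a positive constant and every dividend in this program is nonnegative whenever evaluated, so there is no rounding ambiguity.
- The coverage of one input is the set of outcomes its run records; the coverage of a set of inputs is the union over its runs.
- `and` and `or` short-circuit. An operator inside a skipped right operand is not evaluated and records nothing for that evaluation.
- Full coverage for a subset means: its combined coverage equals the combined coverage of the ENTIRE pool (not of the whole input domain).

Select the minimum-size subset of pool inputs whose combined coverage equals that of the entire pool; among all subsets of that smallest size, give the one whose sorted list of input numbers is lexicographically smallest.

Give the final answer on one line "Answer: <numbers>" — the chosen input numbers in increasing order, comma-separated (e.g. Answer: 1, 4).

input #1 (h=7, w=6): events B1->T, B1->T, B1->F, B3->E, B2->F, B4->F, B5->F, B6->F, B7->T, B8->T; covers B1=T, B1=F, B2=F, B3=E, B4=F, B5=F, B6=F, B7=T, B8=T
input #2 (h=7, w=3): events B1->T, B1->T, B1->F, B3->E, B2->F, B4->T, B6->T, B7->F; covers B1=T, B1=F, B2=F, B3=E, B4=T, B6=T, B7=F
input #3 (h=2, w=1): events B1->F, B3->E, B2->T, B6->T, B7->F; covers B1=F, B2=T, B3=E, B6=T, B7=F
input #4 (h=4, w=5): events B1->F, B3->E, B2->F, B4->F, B5->T, B6->T, B7->F; covers B1=F, B2=F, B3=E, B4=F, B5=T, B6=T, B7=F
union over all inputs: B1=T, B1=F, B2=T, B2=F, B3=E, B4=T, B4=F, B5=T, B5=F, B6=T, B6=F, B7=T, B7=F, B8=T (14 outcomes)
size 1 is not enough: best union over all size-1 subsets is 9/14
size 2 is not enough: best union over all size-2 subsets is 12/14
size 3 is not enough: best union over all size-3 subsets is 13/14
the canonical winner is {1, 2, 3, 4}: size 4, full 14-outcome coverage, earliest index list among size-4 covers

Answer: 1, 2, 3, 4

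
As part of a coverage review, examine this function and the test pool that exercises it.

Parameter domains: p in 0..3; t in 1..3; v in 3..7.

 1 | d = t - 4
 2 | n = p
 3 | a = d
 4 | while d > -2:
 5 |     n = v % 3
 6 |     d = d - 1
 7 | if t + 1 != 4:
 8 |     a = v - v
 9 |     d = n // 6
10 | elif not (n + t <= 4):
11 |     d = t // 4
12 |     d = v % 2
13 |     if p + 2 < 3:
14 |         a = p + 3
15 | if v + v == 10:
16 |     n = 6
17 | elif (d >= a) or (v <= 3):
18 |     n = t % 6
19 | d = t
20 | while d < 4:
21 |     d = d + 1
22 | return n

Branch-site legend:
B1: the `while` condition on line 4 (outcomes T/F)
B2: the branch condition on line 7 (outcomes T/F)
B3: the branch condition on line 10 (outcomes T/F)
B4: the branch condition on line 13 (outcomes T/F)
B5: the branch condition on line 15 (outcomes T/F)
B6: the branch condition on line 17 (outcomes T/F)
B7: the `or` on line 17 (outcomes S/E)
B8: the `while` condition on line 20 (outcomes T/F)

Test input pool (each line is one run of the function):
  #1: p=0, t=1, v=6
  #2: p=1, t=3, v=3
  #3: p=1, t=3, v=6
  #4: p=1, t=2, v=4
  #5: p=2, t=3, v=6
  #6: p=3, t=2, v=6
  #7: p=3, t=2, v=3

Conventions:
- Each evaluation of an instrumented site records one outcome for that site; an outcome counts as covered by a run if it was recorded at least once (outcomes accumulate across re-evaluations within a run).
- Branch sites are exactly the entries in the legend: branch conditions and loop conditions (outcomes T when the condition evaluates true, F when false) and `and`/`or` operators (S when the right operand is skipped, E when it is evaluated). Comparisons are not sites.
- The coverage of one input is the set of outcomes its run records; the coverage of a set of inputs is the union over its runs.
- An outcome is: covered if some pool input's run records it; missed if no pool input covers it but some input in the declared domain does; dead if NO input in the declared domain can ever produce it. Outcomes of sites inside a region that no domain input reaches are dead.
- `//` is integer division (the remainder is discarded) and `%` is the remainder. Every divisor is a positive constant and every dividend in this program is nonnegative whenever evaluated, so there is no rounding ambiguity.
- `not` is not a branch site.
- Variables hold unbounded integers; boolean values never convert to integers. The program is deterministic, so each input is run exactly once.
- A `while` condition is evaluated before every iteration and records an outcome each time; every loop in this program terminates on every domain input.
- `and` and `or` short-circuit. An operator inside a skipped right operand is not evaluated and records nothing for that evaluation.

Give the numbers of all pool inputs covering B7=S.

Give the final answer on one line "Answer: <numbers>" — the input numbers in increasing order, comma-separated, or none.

input #1 (p=0, t=1, v=6): hits B7=S
input #2 (p=1, t=3, v=3): never hits B7=S
input #3 (p=1, t=3, v=6): never hits B7=S
input #4 (p=1, t=2, v=4): hits B7=S
input #5 (p=2, t=3, v=6): never hits B7=S
input #6 (p=3, t=2, v=6): hits B7=S
input #7 (p=3, t=2, v=3): hits B7=S

Answer: 1, 4, 6, 7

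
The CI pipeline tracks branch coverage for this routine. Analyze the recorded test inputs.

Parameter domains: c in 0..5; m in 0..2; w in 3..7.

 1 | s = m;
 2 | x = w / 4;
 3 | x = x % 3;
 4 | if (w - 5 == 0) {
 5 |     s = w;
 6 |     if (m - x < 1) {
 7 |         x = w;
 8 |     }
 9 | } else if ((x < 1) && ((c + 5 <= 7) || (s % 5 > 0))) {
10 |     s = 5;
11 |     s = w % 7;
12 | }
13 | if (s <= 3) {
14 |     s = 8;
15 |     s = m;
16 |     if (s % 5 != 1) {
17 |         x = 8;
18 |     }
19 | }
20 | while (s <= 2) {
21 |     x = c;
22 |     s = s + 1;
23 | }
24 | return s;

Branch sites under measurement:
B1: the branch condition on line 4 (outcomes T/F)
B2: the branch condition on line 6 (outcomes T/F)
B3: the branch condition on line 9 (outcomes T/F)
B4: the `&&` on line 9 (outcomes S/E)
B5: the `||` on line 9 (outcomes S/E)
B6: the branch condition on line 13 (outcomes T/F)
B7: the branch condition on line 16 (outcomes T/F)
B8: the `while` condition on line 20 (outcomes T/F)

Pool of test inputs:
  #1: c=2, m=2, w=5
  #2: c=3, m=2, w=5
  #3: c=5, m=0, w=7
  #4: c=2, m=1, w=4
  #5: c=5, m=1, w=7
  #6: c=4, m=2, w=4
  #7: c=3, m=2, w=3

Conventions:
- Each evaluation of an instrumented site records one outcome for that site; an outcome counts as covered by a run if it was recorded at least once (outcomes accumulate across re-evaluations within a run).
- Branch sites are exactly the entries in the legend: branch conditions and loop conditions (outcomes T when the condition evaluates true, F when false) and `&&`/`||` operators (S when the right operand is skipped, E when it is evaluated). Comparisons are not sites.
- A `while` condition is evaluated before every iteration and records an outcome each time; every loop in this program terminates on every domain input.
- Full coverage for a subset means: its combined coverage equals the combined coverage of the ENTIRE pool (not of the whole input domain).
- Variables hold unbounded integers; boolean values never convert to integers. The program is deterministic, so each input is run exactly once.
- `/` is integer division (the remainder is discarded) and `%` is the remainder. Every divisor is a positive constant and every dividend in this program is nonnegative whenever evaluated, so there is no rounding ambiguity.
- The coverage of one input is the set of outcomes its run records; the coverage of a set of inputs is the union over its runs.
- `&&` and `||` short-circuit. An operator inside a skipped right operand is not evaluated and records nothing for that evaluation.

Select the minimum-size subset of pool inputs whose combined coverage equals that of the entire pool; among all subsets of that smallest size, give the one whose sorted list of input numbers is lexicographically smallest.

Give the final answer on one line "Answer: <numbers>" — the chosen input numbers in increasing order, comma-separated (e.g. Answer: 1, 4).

input #1, c=2, m=2, w=5: outcomes B1=T, B2=F, B6=F, B8=F
input #2, c=3, m=2, w=5: outcomes B1=T, B2=F, B6=F, B8=F
input #3, c=5, m=0, w=7: outcomes B1=F, B3=F, B4=S, B6=T, B7=T, B8=T, B8=F
input #4, c=2, m=1, w=4: outcomes B1=F, B3=F, B4=S, B6=T, B7=F, B8=T, B8=F
input #5, c=5, m=1, w=7: outcomes B1=F, B3=F, B4=S, B6=T, B7=F, B8=T, B8=F
input #6, c=4, m=2, w=4: outcomes B1=F, B3=F, B4=S, B6=T, B7=T, B8=T, B8=F
input #7, c=3, m=2, w=3: outcomes B1=F, B3=T, B4=E, B5=E, B6=T, B7=T, B8=T, B8=F
together the pool reaches 14 outcomes: B1=T, B1=F, B2=F, B3=T, B3=F, B4=S, B4=E, B5=E, B6=T, B6=F, B7=T, B7=F, B8=T, B8=F
checked all size-1 subsets: none covers 14 outcomes (max 8/14)
checked all size-2 subsets: none covers 14 outcomes (max 11/14)
the canonical winner is {1, 4, 7}: size 3, full 14-outcome coverage, earliest index list among size-3 covers

Answer: 1, 4, 7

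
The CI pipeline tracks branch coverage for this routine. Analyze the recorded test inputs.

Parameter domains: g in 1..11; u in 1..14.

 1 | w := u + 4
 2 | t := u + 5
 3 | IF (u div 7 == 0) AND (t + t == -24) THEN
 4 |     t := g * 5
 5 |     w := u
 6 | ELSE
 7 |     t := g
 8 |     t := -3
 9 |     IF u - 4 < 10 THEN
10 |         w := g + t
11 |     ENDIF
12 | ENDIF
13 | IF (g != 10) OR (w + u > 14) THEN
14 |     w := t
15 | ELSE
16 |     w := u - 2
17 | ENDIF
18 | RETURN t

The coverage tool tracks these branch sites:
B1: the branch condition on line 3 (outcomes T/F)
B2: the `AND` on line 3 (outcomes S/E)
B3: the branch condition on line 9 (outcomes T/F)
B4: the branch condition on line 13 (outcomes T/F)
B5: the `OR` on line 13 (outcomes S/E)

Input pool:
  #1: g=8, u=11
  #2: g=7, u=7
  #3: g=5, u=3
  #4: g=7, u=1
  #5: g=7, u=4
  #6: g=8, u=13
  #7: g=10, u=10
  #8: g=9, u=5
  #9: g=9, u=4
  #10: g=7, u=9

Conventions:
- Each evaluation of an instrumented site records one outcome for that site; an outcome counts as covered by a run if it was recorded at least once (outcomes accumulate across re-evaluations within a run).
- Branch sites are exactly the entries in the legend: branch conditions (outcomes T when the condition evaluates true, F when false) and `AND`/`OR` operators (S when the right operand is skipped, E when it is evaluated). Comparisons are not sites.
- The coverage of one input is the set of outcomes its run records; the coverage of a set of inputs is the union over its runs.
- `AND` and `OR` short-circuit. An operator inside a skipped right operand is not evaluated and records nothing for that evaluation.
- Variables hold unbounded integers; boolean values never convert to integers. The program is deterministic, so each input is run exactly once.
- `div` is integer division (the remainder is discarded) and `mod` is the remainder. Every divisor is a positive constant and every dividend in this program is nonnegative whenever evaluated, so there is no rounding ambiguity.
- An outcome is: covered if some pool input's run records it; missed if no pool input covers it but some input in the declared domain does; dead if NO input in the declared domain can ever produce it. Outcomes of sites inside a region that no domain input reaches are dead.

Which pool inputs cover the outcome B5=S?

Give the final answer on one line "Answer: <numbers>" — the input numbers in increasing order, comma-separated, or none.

input #1 (g=8, u=11): records B5=S
input #2 (g=7, u=7): records B5=S
input #3 (g=5, u=3): records B5=S
input #4 (g=7, u=1): records B5=S
input #5 (g=7, u=4): records B5=S
input #6 (g=8, u=13): records B5=S
input #7 (g=10, u=10): does not record B5=S
input #8 (g=9, u=5): records B5=S
input #9 (g=9, u=4): records B5=S
input #10 (g=7, u=9): records B5=S

Answer: 1, 2, 3, 4, 5, 6, 8, 9, 10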